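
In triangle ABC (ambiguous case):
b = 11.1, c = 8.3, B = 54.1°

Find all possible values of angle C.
b/sin(B) = c/sin(C)  ⇒  sin(C) = c·sin(B)/b = 8.3·sin(54.1°)/11.1
sin(54.1°) ≈ 0.810042
sin(C) ≈ 8.3·0.810042/11.1 ≈ 6.72335/11.1 ≈ 0.605707
Candidate 1: C₁ = arcsin(0.605707) ≈ 37.2797°  →  A = 180° − 54.1° − 37.2797° ≈ 88.6203° > 0, valid
Candidate 2: C₂ = 180° − C₁ ≈ 142.72°  →  A = 180° − 54.1° − 142.72° ≈ -16.8203° ≤ 0, not a valid triangle

C = 37.28° (one solution)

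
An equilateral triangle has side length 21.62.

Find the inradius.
r = Area/s with s the semi-perimeter.
Area = (√3/4)·21.62² = (√3/4)·467.4244 ≈ 0.433013·467.4244 ≈ 202.401
s = 3·21.62/2 = 32.43
r ≈ 202.401/32.43 ≈ 6.24116
(Equivalently r = side/(2√3) = 21.62/3.4641 ≈ 6.24116.)

r = 6.241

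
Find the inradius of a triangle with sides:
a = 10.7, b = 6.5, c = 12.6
r = Area/s where s is the semi-perimeter.
s = (10.7 + 6.5 + 12.6)/2 = 29.8/2 = 14.9
Area = √(s(s−a)(s−b)(s−c)) = √(14.9·4.2·8.4·2.3) ≈ √1209.05 ≈ 34.7713
r ≈ 34.7713/14.9 ≈ 2.33365

r = 2.334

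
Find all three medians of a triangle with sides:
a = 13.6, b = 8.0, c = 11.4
Median formula: m_a = ½√(2b² + 2c² − a²) (and cyclically). a² = 184.96, b² = 64, c² = 129.96.
m_a = ½√(2·64 + 2·129.96 − 184.96) = ½√202.96 ≈ ½·14.2464 ≈ 7.1232
m_b = ½√(2·184.96 + 2·129.96 − 64) = ½√565.84 ≈ ½·23.7874 ≈ 11.8937
m_c = ½√(2·184.96 + 2·64 − 129.96) = ½√367.96 ≈ ½·19.1823 ≈ 9.59114

m_a = 7.123, m_b = 11.89, m_c = 9.591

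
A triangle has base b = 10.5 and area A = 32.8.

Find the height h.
A = ½·b·h  ⇒  h = 2A/b = 2·32.8/10.5 = 65.6/10.5 ≈ 6.24762

h = 6.248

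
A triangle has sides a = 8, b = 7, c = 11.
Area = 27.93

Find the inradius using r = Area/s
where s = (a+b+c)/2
s = (8 + 7 + 11)/2 = 26/2 = 13
r = Area/s = 27.93/13 ≈ 2.14846

r = 2.148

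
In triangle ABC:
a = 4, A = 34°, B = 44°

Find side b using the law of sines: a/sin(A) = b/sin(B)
a/sin(A) = b/sin(B)  ⇒  b = a·sin(B)/sin(A) = 4·sin(44°)/sin(34°)
sin(44°) ≈ 0.694658, sin(34°) ≈ 0.559193
b ≈ 4·0.694658/0.559193 ≈ 2.77863/0.559193 ≈ 4.96901

b = 4.969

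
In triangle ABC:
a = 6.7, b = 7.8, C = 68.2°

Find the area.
Two sides and the included angle (SAS): A = ½·a·b·sin(C) = ½·6.7·7.8·sin(68.2°)
sin(68.2°) ≈ 0.928486
A ≈ ½·52.26·0.928486 = 26.13·0.928486 ≈ 24.2613

Area = 24.26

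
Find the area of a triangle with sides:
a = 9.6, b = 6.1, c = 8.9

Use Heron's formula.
s = (9.6 + 6.1 + 8.9)/2 = 24.6/2 = 12.3
s − a = 2.7, s − b = 6.2, s − c = 3.4
s(s−a)(s−b)(s−c) = 12.3·2.7·6.2·3.4 ≈ 700.067
Area = √700.067 ≈ 26.4588

Area = 26.46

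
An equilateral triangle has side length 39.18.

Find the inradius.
r = Area/s with s the semi-perimeter.
Area = (√3/4)·39.18² = (√3/4)·1535.0724 ≈ 0.433013·1535.0724 ≈ 664.706
s = 3·39.18/2 = 58.77
r ≈ 664.706/58.77 ≈ 11.3103
(Equivalently r = side/(2√3) = 39.18/3.4641 ≈ 11.3103.)

r = 11.31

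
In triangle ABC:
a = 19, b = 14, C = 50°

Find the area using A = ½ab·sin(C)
A = ½·a·b·sin(C) = ½·19·14·sin(50°)
sin(50°) ≈ 0.766044
A ≈ ½·266·0.766044 = 133·0.766044 ≈ 101.884

Area = 101.9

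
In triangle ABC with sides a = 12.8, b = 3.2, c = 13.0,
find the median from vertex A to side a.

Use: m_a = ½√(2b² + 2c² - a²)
m_a = ½√(2·3.2² + 2·13.0² − 12.8²) = ½√(2·10.24 + 2·169 − 163.84) = ½√(20.48 + 338 − 163.84) = ½√194.64
√194.64 ≈ 13.9513, so m_a ≈ 6.97567

m_a = 6.976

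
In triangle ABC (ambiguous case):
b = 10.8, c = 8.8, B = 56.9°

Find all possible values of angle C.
b/sin(B) = c/sin(C)  ⇒  sin(C) = c·sin(B)/b = 8.8·sin(56.9°)/10.8
sin(56.9°) ≈ 0.837719
sin(C) ≈ 8.8·0.837719/10.8 ≈ 7.37192/10.8 ≈ 0.682586
Candidate 1: C₁ = arcsin(0.682586) ≈ 43.046°  →  A = 180° − 56.9° − 43.046° ≈ 80.054° > 0, valid
Candidate 2: C₂ = 180° − C₁ ≈ 136.954°  →  A = 180° − 56.9° − 136.954° ≈ -13.854° ≤ 0, not a valid triangle

C = 43.05° (one solution)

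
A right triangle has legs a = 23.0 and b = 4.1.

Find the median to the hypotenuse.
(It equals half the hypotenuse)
Hypotenuse c = √(a² + b²) = √(529 + 16.81) = √545.81 ≈ 23.3626
Median to hypotenuse = c/2 ≈ 23.3626/2 ≈ 11.6813

Median = 11.68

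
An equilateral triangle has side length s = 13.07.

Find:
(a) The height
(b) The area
(a) The height splits the triangle into two 30-60-90 halves: h = s·√3/2 = 13.07·1.73205/2 ≈ 22.6379/2 ≈ 11.319
(b) Area = (√3/4)·s² = (√3/4)·13.07² = (√3/4)·170.8249 ≈ 0.433013·170.8249 ≈ 73.9694

Height = 11.32, Area = 73.97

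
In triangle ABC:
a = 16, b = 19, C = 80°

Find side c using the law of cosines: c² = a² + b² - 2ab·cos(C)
c² = 16² + 19² − 2·16·19·cos(80°)
cos(80°) ≈ 0.173648
c² ≈ 256 + 361 − 608·(0.173648) ≈ 617 − 105.578 ≈ 511.422
c ≈ √511.422 ≈ 22.6146

c = 22.61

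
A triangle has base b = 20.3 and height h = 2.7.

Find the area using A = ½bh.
A = ½·b·h = ½·20.3·2.7 = ½·54.81 = 27.405

Area = 27.405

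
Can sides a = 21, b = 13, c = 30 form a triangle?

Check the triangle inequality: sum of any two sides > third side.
a + b vs c: 21 + 13 = 34 > 30  ✓
a + c vs b: 21 + 30 = 51 > 13  ✓
b + c vs a: 13 + 30 = 43 > 21  ✓

Yes, triangle inequality satisfied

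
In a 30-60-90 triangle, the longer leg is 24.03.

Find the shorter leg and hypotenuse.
In a 30-60-90 triangle the sides are in ratio 1 : √3 : 2, so short leg = long leg/√3 and hypotenuse = 2·(short leg).
Short leg = 24.03/√3 ≈ 24.03/1.73205 ≈ 13.8737
Hypotenuse = 2·13.8737 ≈ 27.7475

Short leg = 13.87, Hypotenuse = 27.75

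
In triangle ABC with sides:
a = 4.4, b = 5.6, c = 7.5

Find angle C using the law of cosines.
c² = a² + b² − 2ab·cos(C)  ⇒  cos(C) = (a² + b² − c²)/(2ab)
cos(C) = (4.4² + 5.6² − 7.5²)/(2·4.4·5.6) = (19.36 + 31.36 − 56.25)/49.28 = -5.53/49.28 ≈ -0.112216
C = arccos(-0.112216) ≈ 96.4431°

C = 96.44°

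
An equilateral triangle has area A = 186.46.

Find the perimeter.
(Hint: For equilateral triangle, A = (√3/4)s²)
A = (√3/4)s²  ⇒  s² = 4A/√3 = 4·186.46/√3 = 745.84/1.73205 ≈ 430.611
s ≈ √430.611 ≈ 20.7512
Perimeter = 3s ≈ 3·20.7512 ≈ 62.2535

Perimeter = 62.25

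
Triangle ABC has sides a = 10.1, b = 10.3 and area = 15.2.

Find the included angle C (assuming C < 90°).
Area = ½·a·b·sin(C)  ⇒  sin(C) = 2·Area/(a·b) = 2·15.2/(10.1·10.3) = 30.4/104.03 ≈ 0.292223
C = arcsin(0.292223) ≈ 16.9911° (taking the acute solution since C < 90°)

C = 16.99°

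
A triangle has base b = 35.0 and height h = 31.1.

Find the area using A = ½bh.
A = ½·b·h = ½·35.0·31.1 = ½·1088.5 = 544.25

Area = 544.25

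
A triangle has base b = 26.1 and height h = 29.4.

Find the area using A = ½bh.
A = ½·b·h = ½·26.1·29.4 = ½·767.34 = 383.67

Area = 383.67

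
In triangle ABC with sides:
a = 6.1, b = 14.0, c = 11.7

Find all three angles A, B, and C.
Law of cosines for each angle (a² = 37.21, b² = 196, c² = 136.89):
cos(A) = (b² + c² − a²)/(2bc) = (196 + 136.89 − 37.21)/(2·14.0·11.7) = 295.68/327.6 ≈ 0.902564  ⇒  A ≈ 25.5028°
cos(B) = (a² + c² − b²)/(2ac) = (37.21 + 136.89 − 196)/(2·6.1·11.7) = -21.9/142.74 ≈ -0.153426  ⇒  B ≈ 98.8255°
cos(C) = (a² + b² − c²)/(2ab) = (37.21 + 196 − 136.89)/(2·6.1·14.0) = 96.32/170.8 ≈ 0.563934  ⇒  C ≈ 55.6717°
Check: A + B + C ≈ 180°

A = 25.5°, B = 98.83°, C = 55.67°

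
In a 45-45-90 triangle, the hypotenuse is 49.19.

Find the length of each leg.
In a 45-45-90 triangle hypotenuse = leg·√2, so leg = hypotenuse/√2.
Leg = 49.19/√2 ≈ 49.19/1.41421 ≈ 34.7826

Each leg = 34.78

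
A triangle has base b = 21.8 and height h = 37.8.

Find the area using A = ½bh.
A = ½·b·h = ½·21.8·37.8 = ½·824.04 = 412.02

Area = 412.02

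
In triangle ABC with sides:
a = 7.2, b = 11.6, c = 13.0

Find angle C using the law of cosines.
c² = a² + b² − 2ab·cos(C)  ⇒  cos(C) = (a² + b² − c²)/(2ab)
cos(C) = (7.2² + 11.6² − 13.0²)/(2·7.2·11.6) = (51.84 + 134.56 − 169)/167.04 = 17.4/167.04 ≈ 0.104167
C = arccos(0.104167) ≈ 84.0208°

C = 84.02°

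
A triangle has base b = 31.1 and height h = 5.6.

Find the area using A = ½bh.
A = ½·b·h = ½·31.1·5.6 = ½·174.16 = 87.08

Area = 87.08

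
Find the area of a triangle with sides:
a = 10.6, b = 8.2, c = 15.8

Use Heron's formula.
s = (10.6 + 8.2 + 15.8)/2 = 34.6/2 = 17.3
s − a = 6.7, s − b = 9.1, s − c = 1.5
s(s−a)(s−b)(s−c) = 17.3·6.7·9.1·1.5 ≈ 1582.17
Area = √1582.17 ≈ 39.7765

Area = 39.78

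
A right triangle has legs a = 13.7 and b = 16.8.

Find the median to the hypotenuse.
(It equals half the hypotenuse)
Hypotenuse c = √(a² + b²) = √(187.69 + 282.24) = √469.93 ≈ 21.6779
Median to hypotenuse = c/2 ≈ 21.6779/2 ≈ 10.8389

Median = 10.84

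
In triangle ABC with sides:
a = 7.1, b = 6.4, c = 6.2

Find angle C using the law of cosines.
c² = a² + b² − 2ab·cos(C)  ⇒  cos(C) = (a² + b² − c²)/(2ab)
cos(C) = (7.1² + 6.4² − 6.2²)/(2·7.1·6.4) = (50.41 + 40.96 − 38.44)/90.88 = 52.93/90.88 ≈ 0.582416
C = arccos(0.582416) ≈ 54.3793°

C = 54.38°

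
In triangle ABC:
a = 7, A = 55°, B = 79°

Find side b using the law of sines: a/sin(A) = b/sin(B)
a/sin(A) = b/sin(B)  ⇒  b = a·sin(B)/sin(A) = 7·sin(79°)/sin(55°)
sin(79°) ≈ 0.981627, sin(55°) ≈ 0.819152
b ≈ 7·0.981627/0.819152 ≈ 6.87139/0.819152 ≈ 8.38842

b = 8.388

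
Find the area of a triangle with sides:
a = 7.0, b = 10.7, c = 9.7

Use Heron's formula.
s = (7.0 + 10.7 + 9.7)/2 = 27.4/2 = 13.7
s − a = 6.7, s − b = 3, s − c = 4
s(s−a)(s−b)(s−c) = 13.7·6.7·3·4 ≈ 1101.48
Area = √1101.48 ≈ 33.1886

Area = 33.19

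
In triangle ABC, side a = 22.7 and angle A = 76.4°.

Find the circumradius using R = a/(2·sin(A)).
R = a/(2·sin(A)) = 22.7/(2·sin(76.4°))
sin(76.4°) ≈ 0.971961
R ≈ 22.7/(2·0.971961) = 22.7/1.94392 ≈ 11.6774

R = 11.68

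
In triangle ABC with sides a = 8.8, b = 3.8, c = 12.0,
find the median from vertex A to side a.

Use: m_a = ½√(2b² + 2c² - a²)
m_a = ½√(2·3.8² + 2·12.0² − 8.8²) = ½√(2·14.44 + 2·144 − 77.44) = ½√(28.88 + 288 − 77.44) = ½√239.44
√239.44 ≈ 15.4738, so m_a ≈ 7.73692

m_a = 7.737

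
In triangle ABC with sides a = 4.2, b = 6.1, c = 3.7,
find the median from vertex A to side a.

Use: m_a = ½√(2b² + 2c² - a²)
m_a = ½√(2·6.1² + 2·3.7² − 4.2²) = ½√(2·37.21 + 2·13.69 − 17.64) = ½√(74.42 + 27.38 − 17.64) = ½√84.16
√84.16 ≈ 9.17388, so m_a ≈ 4.58694

m_a = 4.587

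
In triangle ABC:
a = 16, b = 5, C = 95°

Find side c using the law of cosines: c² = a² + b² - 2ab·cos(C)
c² = 16² + 5² − 2·16·5·cos(95°)
cos(95°) ≈ -0.0871557
c² ≈ 256 + 25 − 160·(-0.0871557) ≈ 281 + 13.9449 ≈ 294.945
c ≈ √294.945 ≈ 17.174

c = 17.17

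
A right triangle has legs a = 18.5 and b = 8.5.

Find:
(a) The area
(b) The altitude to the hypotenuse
(a) The legs are perpendicular, so Area = ½·a·b = ½·18.5·8.5 = ½·157.25 = 78.625
(b) Hypotenuse c = √(a² + b²) = √(342.25 + 72.25) = √414.5 ≈ 20.3593
    Area = ½·c·h_c  ⇒  h_c = 2·Area/c = 157.25/20.3593 ≈ 7.72375

Area = 78.625, h_c = 7.724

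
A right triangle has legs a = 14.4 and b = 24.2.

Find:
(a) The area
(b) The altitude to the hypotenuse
(a) The legs are perpendicular, so Area = ½·a·b = ½·14.4·24.2 = ½·348.48 = 174.24
(b) Hypotenuse c = √(a² + b²) = √(207.36 + 585.64) = √793 ≈ 28.1603
    Area = ½·c·h_c  ⇒  h_c = 2·Area/c = 348.48/28.1603 ≈ 12.3749

Area = 174.24, h_c = 12.37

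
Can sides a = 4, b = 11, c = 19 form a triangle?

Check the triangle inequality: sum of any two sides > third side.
a + b vs c: 4 + 11 = 15 ≤ 19  ✗
a + c vs b: 4 + 19 = 23 > 11  ✓
b + c vs a: 11 + 19 = 30 > 4  ✓

No: 4 + 11 = 15 is not > 19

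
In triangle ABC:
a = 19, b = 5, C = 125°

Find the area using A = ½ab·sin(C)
A = ½·a·b·sin(C) = ½·19·5·sin(125°)
sin(125°) ≈ 0.819152
A ≈ ½·95·0.819152 = 47.5·0.819152 ≈ 38.9097

Area = 38.91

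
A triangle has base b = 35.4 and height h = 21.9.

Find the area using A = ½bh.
A = ½·b·h = ½·35.4·21.9 = ½·775.26 = 387.63

Area = 387.63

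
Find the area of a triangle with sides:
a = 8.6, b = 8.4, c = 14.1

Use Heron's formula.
s = (8.6 + 8.4 + 14.1)/2 = 31.1/2 = 15.55
s − a = 6.95, s − b = 7.15, s − c = 1.45
s(s−a)(s−b)(s−c) = 15.55·6.95·7.15·1.45 ≈ 1120.44
Area = √1120.44 ≈ 33.473

Area = 33.47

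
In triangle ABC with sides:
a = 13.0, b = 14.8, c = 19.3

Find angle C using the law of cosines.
c² = a² + b² − 2ab·cos(C)  ⇒  cos(C) = (a² + b² − c²)/(2ab)
cos(C) = (13.0² + 14.8² − 19.3²)/(2·13.0·14.8) = (169 + 219.04 − 372.49)/384.8 = 15.55/384.8 ≈ 0.0404106
C = arccos(0.0404106) ≈ 87.684°

C = 87.68°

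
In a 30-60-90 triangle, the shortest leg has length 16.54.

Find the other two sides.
In a 30-60-90 triangle the sides are in ratio 1 : √3 : 2 (short leg : long leg : hypotenuse).
Long leg = 16.54·√3 ≈ 16.54·1.73205 ≈ 28.6481
Hypotenuse = 2·16.54 = 33.08

Long leg = 16.54√3 = 28.65, Hypotenuse = 33.08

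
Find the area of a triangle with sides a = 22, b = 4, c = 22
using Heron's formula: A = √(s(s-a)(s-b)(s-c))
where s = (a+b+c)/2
s = (22 + 4 + 22)/2 = 48/2 = 24
s − a = 2, s − b = 20, s − c = 2
s(s−a)(s−b)(s−c) = 24·2·20·2 = 1920
Area = √1920 ≈ 43.8178

s = 24.0, Area = 43.82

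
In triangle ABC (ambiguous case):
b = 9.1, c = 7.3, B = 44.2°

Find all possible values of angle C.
b/sin(B) = c/sin(C)  ⇒  sin(C) = c·sin(B)/b = 7.3·sin(44.2°)/9.1
sin(44.2°) ≈ 0.697165
sin(C) ≈ 7.3·0.697165/9.1 ≈ 5.08931/9.1 ≈ 0.559264
Candidate 1: C₁ = arcsin(0.559264) ≈ 34.0049°  →  A = 180° − 44.2° − 34.0049° ≈ 101.795° > 0, valid
Candidate 2: C₂ = 180° − C₁ ≈ 145.995°  →  A = 180° − 44.2° − 145.995° ≈ -10.1951° ≤ 0, not a valid triangle

C = 34° (one solution)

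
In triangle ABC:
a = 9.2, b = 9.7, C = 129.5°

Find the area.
Two sides and the included angle (SAS): A = ½·a·b·sin(C) = ½·9.2·9.7·sin(129.5°)
sin(129.5°) ≈ 0.771625
A ≈ ½·89.24·0.771625 = 44.62·0.771625 ≈ 34.4299

Area = 34.43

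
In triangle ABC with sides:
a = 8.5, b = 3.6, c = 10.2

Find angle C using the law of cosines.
c² = a² + b² − 2ab·cos(C)  ⇒  cos(C) = (a² + b² − c²)/(2ab)
cos(C) = (8.5² + 3.6² − 10.2²)/(2·8.5·3.6) = (72.25 + 12.96 − 104.04)/61.2 = -18.83/61.2 ≈ -0.30768
C = arccos(-0.30768) ≈ 107.919°

C = 107.9°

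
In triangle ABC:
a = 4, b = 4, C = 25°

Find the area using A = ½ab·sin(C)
A = ½·a·b·sin(C) = ½·4·4·sin(25°)
sin(25°) ≈ 0.422618
A ≈ ½·16·0.422618 = 8·0.422618 ≈ 3.38095

Area = 3.381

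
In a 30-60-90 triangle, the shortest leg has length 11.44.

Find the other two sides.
In a 30-60-90 triangle the sides are in ratio 1 : √3 : 2 (short leg : long leg : hypotenuse).
Long leg = 11.44·√3 ≈ 11.44·1.73205 ≈ 19.8147
Hypotenuse = 2·11.44 = 22.88

Long leg = 11.44√3 = 19.81, Hypotenuse = 22.88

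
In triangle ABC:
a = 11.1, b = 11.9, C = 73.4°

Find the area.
Two sides and the included angle (SAS): A = ½·a·b·sin(C) = ½·11.1·11.9·sin(73.4°)
sin(73.4°) ≈ 0.958323
A ≈ ½·132.09·0.958323 = 66.045·0.958323 ≈ 63.2924

Area = 63.29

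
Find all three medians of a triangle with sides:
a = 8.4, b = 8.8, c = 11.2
Median formula: m_a = ½√(2b² + 2c² − a²) (and cyclically). a² = 70.56, b² = 77.44, c² = 125.44.
m_a = ½√(2·77.44 + 2·125.44 − 70.56) = ½√335.2 ≈ ½·18.3085 ≈ 9.15423
m_b = ½√(2·70.56 + 2·125.44 − 77.44) = ½√314.56 ≈ ½·17.7358 ≈ 8.86792
m_c = ½√(2·70.56 + 2·77.44 − 125.44) = ½√170.56 ≈ ½·13.0599 ≈ 6.52993

m_a = 9.154, m_b = 8.868, m_c = 6.53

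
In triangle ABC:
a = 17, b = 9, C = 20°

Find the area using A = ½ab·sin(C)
A = ½·a·b·sin(C) = ½·17·9·sin(20°)
sin(20°) ≈ 0.34202
A ≈ ½·153·0.34202 = 76.5·0.34202 ≈ 26.1645

Area = 26.16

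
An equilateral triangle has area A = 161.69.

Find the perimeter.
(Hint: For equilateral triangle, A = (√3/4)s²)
A = (√3/4)s²  ⇒  s² = 4A/√3 = 4·161.69/√3 = 646.76/1.73205 ≈ 373.407
s ≈ √373.407 ≈ 19.3237
Perimeter = 3s ≈ 3·19.3237 ≈ 57.9712

Perimeter = 57.97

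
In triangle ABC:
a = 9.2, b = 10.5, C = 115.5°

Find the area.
Two sides and the included angle (SAS): A = ½·a·b·sin(C) = ½·9.2·10.5·sin(115.5°)
sin(115.5°) ≈ 0.902585
A ≈ ½·96.6·0.902585 = 48.3·0.902585 ≈ 43.5949

Area = 43.59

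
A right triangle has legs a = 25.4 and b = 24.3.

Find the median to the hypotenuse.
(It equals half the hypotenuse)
Hypotenuse c = √(a² + b²) = √(645.16 + 590.49) = √1235.65 ≈ 35.1518
Median to hypotenuse = c/2 ≈ 35.1518/2 ≈ 17.5759

Median = 17.58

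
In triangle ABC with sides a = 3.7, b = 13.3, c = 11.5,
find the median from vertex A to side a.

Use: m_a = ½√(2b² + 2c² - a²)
m_a = ½√(2·13.3² + 2·11.5² − 3.7²) = ½√(2·176.89 + 2·132.25 − 13.69) = ½√(353.78 + 264.5 − 13.69) = ½√604.59
√604.59 ≈ 24.5884, so m_a ≈ 12.2942

m_a = 12.29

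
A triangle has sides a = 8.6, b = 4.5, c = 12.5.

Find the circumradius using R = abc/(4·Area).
First find the area with Heron's formula.
s = (8.6 + 4.5 + 12.5)/2 = 12.8
Area = √(s(s−a)(s−b)(s−c)) = √(12.8·4.2·8.3·0.3) ≈ √133.862 ≈ 11.5699
abc = 8.6·4.5·12.5 = 483.75
R = abc/(4·Area) ≈ 483.75/(4·11.5699) = 483.75/46.2796 ≈ 10.4528

R = 10.45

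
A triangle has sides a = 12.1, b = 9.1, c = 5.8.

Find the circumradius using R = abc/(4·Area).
First find the area with Heron's formula.
s = (12.1 + 9.1 + 5.8)/2 = 13.5
Area = √(s(s−a)(s−b)(s−c)) = √(13.5·1.4·4.4·7.7) ≈ √640.332 ≈ 25.3048
abc = 12.1·9.1·5.8 = 638.638
R = abc/(4·Area) ≈ 638.638/(4·25.3048) = 638.638/101.219 ≈ 6.30946

R = 6.309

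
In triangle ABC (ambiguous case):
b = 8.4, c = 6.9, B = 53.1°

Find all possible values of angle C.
b/sin(B) = c/sin(C)  ⇒  sin(C) = c·sin(B)/b = 6.9·sin(53.1°)/8.4
sin(53.1°) ≈ 0.799685
sin(C) ≈ 6.9·0.799685/8.4 ≈ 5.51782/8.4 ≈ 0.656884
Candidate 1: C₁ = arcsin(0.656884) ≈ 41.0626°  →  A = 180° − 53.1° − 41.0626° ≈ 85.8374° > 0, valid
Candidate 2: C₂ = 180° − C₁ ≈ 138.937°  →  A = 180° − 53.1° − 138.937° ≈ -12.0374° ≤ 0, not a valid triangle

C = 41.06° (one solution)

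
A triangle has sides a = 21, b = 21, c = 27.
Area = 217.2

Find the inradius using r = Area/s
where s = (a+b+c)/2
s = (21 + 21 + 27)/2 = 69/2 = 34.5
r = Area/s = 217.2/34.5 ≈ 6.29565

r = 6.296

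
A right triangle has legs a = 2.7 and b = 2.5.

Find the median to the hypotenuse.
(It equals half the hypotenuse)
Hypotenuse c = √(a² + b²) = √(7.29 + 6.25) = √13.54 ≈ 3.67967
Median to hypotenuse = c/2 ≈ 3.67967/2 ≈ 1.83984

Median = 1.84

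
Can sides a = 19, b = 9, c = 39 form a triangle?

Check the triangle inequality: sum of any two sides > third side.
a + b vs c: 19 + 9 = 28 ≤ 39  ✗
a + c vs b: 19 + 39 = 58 > 9  ✓
b + c vs a: 9 + 39 = 48 > 19  ✓

No: 19 + 9 = 28 is not > 39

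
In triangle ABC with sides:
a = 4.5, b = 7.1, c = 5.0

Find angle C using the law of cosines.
c² = a² + b² − 2ab·cos(C)  ⇒  cos(C) = (a² + b² − c²)/(2ab)
cos(C) = (4.5² + 7.1² − 5.0²)/(2·4.5·7.1) = (20.25 + 50.41 − 25)/63.9 = 45.66/63.9 ≈ 0.714554
C = arccos(0.714554) ≈ 44.3933°

C = 44.39°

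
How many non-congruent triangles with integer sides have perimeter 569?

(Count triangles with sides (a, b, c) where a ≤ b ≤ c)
Let a ≤ b ≤ c with a + b + c = 569. The only binding inequality is a + b > c, i.e. 569 − c > c, so c < 569/2; and c ≥ 569/3 since c is the largest side.
So 190 ≤ c ≤ 284. For each c, b runs from ⌈(569 − c)/2⌉ up to c (then a = 569 − b − c satisfies 1 ≤ a ≤ b automatically), giving c − ⌈(569 − c)/2⌉ + 1 choices.
Summing over c: 1 + 3 + 4 + 6 + … + 141 + 142  (95 terms, c = 190, …, 284) = 6816
Check (closed form: nearest integer to p²/48 for even p, (p+3)²/48 for odd p): (569+3)²/48 = 572²/48 = 327184/48 ≈ 6816.33 → 6816

6816 triangles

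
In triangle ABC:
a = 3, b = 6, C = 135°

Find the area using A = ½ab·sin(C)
A = ½·a·b·sin(C) = ½·3·6·sin(135°)
sin(135°) ≈ 0.707107
A ≈ ½·18·0.707107 = 9·0.707107 ≈ 6.36396

Area = 6.364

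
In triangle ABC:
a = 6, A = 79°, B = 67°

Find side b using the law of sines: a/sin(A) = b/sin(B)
a/sin(A) = b/sin(B)  ⇒  b = a·sin(B)/sin(A) = 6·sin(67°)/sin(79°)
sin(67°) ≈ 0.920505, sin(79°) ≈ 0.981627
b ≈ 6·0.920505/0.981627 ≈ 5.52303/0.981627 ≈ 5.6264

b = 5.626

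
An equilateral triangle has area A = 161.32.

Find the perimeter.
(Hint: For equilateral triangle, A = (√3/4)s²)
A = (√3/4)s²  ⇒  s² = 4A/√3 = 4·161.32/√3 = 645.28/1.73205 ≈ 372.553
s ≈ √372.553 ≈ 19.3016
Perimeter = 3s ≈ 3·19.3016 ≈ 57.9049

Perimeter = 57.9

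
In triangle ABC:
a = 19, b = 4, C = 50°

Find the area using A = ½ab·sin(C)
A = ½·a·b·sin(C) = ½·19·4·sin(50°)
sin(50°) ≈ 0.766044
A ≈ ½·76·0.766044 = 38·0.766044 ≈ 29.1097

Area = 29.11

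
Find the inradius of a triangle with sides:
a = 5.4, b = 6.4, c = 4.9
r = Area/s where s is the semi-perimeter.
s = (5.4 + 6.4 + 4.9)/2 = 16.7/2 = 8.35
Area = √(s(s−a)(s−b)(s−c)) = √(8.35·2.95·1.95·3.45) ≈ √165.715 ≈ 12.873
r ≈ 12.873/8.35 ≈ 1.54168

r = 1.542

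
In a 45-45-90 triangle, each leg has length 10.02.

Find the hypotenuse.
In a 45-45-90 triangle the sides are in ratio 1 : 1 : √2, so hypotenuse = leg·√2.
Hypotenuse = 10.02·√2 ≈ 10.02·1.41421 ≈ 14.1704

Hypotenuse = 10.02√2 = 14.17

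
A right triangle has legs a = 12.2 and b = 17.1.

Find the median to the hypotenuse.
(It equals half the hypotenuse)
Hypotenuse c = √(a² + b²) = √(148.84 + 292.41) = √441.25 ≈ 21.006
Median to hypotenuse = c/2 ≈ 21.006/2 ≈ 10.503

Median = 10.5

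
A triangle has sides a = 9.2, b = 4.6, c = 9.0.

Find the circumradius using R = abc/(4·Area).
First find the area with Heron's formula.
s = (9.2 + 4.6 + 9.0)/2 = 11.4
Area = √(s(s−a)(s−b)(s−c)) = √(11.4·2.2·6.8·2.4) ≈ √409.306 ≈ 20.2313
abc = 9.2·4.6·9.0 = 380.88
R = abc/(4·Area) ≈ 380.88/(4·20.2313) = 380.88/80.9252 ≈ 4.70657

R = 4.707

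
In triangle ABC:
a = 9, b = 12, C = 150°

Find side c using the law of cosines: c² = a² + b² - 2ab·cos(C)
c² = 9² + 12² − 2·9·12·cos(150°)
cos(150°) ≈ -0.866025
c² ≈ 81 + 144 − 216·(-0.866025) ≈ 225 + 187.061 ≈ 412.061
c ≈ √412.061 ≈ 20.2993

c = 20.3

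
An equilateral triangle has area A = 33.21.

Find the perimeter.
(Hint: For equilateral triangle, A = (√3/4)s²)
A = (√3/4)s²  ⇒  s² = 4A/√3 = 4·33.21/√3 = 132.84/1.73205 ≈ 76.6952
s ≈ √76.6952 ≈ 8.75758
Perimeter = 3s ≈ 3·8.75758 ≈ 26.2727

Perimeter = 26.27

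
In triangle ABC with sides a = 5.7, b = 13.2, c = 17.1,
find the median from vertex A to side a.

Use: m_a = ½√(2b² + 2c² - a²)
m_a = ½√(2·13.2² + 2·17.1² − 5.7²) = ½√(2·174.24 + 2·292.41 − 32.49) = ½√(348.48 + 584.82 − 32.49) = ½√900.81
√900.81 ≈ 30.0135, so m_a ≈ 15.0067

m_a = 15.01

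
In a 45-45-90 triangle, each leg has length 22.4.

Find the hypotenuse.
In a 45-45-90 triangle the sides are in ratio 1 : 1 : √2, so hypotenuse = leg·√2.
Hypotenuse = 22.4·√2 ≈ 22.4·1.41421 ≈ 31.6784

Hypotenuse = 22.4√2 = 31.68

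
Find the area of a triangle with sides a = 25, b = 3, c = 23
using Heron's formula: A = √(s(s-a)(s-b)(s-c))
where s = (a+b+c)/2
s = (25 + 3 + 23)/2 = 51/2 = 25.5
s − a = 0.5, s − b = 22.5, s − c = 2.5
s(s−a)(s−b)(s−c) = 25.5·0.5·22.5·2.5 = 717.1875
Area = √717.1875 ≈ 26.7804

s = 25.5, Area = 26.78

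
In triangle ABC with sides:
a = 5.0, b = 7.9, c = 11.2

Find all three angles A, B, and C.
Law of cosines for each angle (a² = 25, b² = 62.41, c² = 125.44):
cos(A) = (b² + c² − a²)/(2bc) = (62.41 + 125.44 − 25)/(2·7.9·11.2) = 162.85/176.96 ≈ 0.920264  ⇒  A ≈ 23.0352°
cos(B) = (a² + c² − b²)/(2ac) = (25 + 125.44 − 62.41)/(2·5.0·11.2) = 88.03/112 ≈ 0.785982  ⇒  B ≈ 38.1884°
cos(C) = (a² + b² − c²)/(2ab) = (25 + 62.41 − 125.44)/(2·5.0·7.9) = -38.03/79 ≈ -0.481392  ⇒  C ≈ 118.776°
Check: A + B + C ≈ 180°

A = 23.04°, B = 38.19°, C = 118.8°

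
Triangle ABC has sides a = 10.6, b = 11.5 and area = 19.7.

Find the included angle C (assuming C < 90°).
Area = ½·a·b·sin(C)  ⇒  sin(C) = 2·Area/(a·b) = 2·19.7/(10.6·11.5) = 39.4/121.9 ≈ 0.323216
C = arcsin(0.323216) ≈ 18.8575° (taking the acute solution since C < 90°)

C = 18.86°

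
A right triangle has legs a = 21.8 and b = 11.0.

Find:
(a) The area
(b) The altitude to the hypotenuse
(a) The legs are perpendicular, so Area = ½·a·b = ½·21.8·11.0 = ½·239.8 = 119.9
(b) Hypotenuse c = √(a² + b²) = √(475.24 + 121) = √596.24 ≈ 24.418
    Area = ½·c·h_c  ⇒  h_c = 2·Area/c = 239.8/24.418 ≈ 9.82061

Area = 119.9, h_c = 9.821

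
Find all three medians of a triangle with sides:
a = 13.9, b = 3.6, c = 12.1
Median formula: m_a = ½√(2b² + 2c² − a²) (and cyclically). a² = 193.21, b² = 12.96, c² = 146.41.
m_a = ½√(2·12.96 + 2·146.41 − 193.21) = ½√125.53 ≈ ½·11.204 ≈ 5.60201
m_b = ½√(2·193.21 + 2·146.41 − 12.96) = ½√666.28 ≈ ½·25.8124 ≈ 12.9062
m_c = ½√(2·193.21 + 2·12.96 − 146.41) = ½√265.93 ≈ ½·16.3074 ≈ 8.15368

m_a = 5.602, m_b = 12.91, m_c = 8.154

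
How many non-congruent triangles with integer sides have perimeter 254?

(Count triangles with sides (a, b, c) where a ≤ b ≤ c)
Let a ≤ b ≤ c with a + b + c = 254. The only binding inequality is a + b > c, i.e. 254 − c > c, so c < 254/2; and c ≥ 254/3 since c is the largest side.
So 85 ≤ c ≤ 126. For each c, b runs from ⌈(254 − c)/2⌉ up to c (then a = 254 − b − c satisfies 1 ≤ a ≤ b automatically), giving c − ⌈(254 − c)/2⌉ + 1 choices.
Summing over c: 1 + 3 + 4 + 6 + … + 61 + 63  (42 terms, c = 85, …, 126) = 1344
Check (closed form: nearest integer to p²/48 for even p, (p+3)²/48 for odd p): 254²/48 = 64516/48 ≈ 1344.08 → 1344

1344 triangles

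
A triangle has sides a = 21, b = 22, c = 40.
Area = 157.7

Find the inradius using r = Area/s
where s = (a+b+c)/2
s = (21 + 22 + 40)/2 = 83/2 = 41.5
r = Area/s = 157.7/41.5 ≈ 3.8

r = 3.8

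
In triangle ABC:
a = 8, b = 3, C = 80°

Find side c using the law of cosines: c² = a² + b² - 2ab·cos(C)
c² = 8² + 3² − 2·8·3·cos(80°)
cos(80°) ≈ 0.173648
c² ≈ 64 + 9 − 48·(0.173648) ≈ 73 − 8.33511 ≈ 64.6649
c ≈ √64.6649 ≈ 8.04145

c = 8.041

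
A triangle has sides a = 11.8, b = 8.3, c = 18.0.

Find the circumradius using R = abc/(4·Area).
First find the area with Heron's formula.
s = (11.8 + 8.3 + 18.0)/2 = 19.05
Area = √(s(s−a)(s−b)(s−c)) = √(19.05·7.25·10.75·1.05) ≈ √1558.94 ≈ 39.4835
abc = 11.8·8.3·18.0 = 1762.92
R = abc/(4·Area) ≈ 1762.92/(4·39.4835) = 1762.92/157.934 ≈ 11.1624

R = 11.16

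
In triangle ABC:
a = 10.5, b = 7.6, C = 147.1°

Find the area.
Two sides and the included angle (SAS): A = ½·a·b·sin(C) = ½·10.5·7.6·sin(147.1°)
sin(147.1°) ≈ 0.543174
A ≈ ½·79.8·0.543174 = 39.9·0.543174 ≈ 21.6727

Area = 21.67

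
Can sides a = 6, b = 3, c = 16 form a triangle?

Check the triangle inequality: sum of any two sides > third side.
a + b vs c: 6 + 3 = 9 ≤ 16  ✗
a + c vs b: 6 + 16 = 22 > 3  ✓
b + c vs a: 3 + 16 = 19 > 6  ✓

No: 6 + 3 = 9 is not > 16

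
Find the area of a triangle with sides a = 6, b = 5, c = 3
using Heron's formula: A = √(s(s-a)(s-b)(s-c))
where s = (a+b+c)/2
s = (6 + 5 + 3)/2 = 14/2 = 7
s − a = 1, s − b = 2, s − c = 4
s(s−a)(s−b)(s−c) = 7·1·2·4 = 56
Area = √56 ≈ 7.48331

s = 7.0, Area = 7.483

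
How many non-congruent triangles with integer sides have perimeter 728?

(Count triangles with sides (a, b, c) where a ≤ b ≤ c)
Let a ≤ b ≤ c with a + b + c = 728. The only binding inequality is a + b > c, i.e. 728 − c > c, so c < 728/2; and c ≥ 728/3 since c is the largest side.
So 243 ≤ c ≤ 363. For each c, b runs from ⌈(728 − c)/2⌉ up to c (then a = 728 − b − c satisfies 1 ≤ a ≤ b automatically), giving c − ⌈(728 − c)/2⌉ + 1 choices.
Summing over c: 1 + 3 + 4 + 6 + … + 180 + 181  (121 terms, c = 243, …, 363) = 11041
Check (closed form: nearest integer to p²/48 for even p, (p+3)²/48 for odd p): 728²/48 = 529984/48 ≈ 11041.33 → 11041

11041 triangles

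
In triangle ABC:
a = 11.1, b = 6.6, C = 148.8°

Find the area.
Two sides and the included angle (SAS): A = ½·a·b·sin(C) = ½·11.1·6.6·sin(148.8°)
sin(148.8°) ≈ 0.518027
A ≈ ½·73.26·0.518027 = 36.63·0.518027 ≈ 18.9753

Area = 18.98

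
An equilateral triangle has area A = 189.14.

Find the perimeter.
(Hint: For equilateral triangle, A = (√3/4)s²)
A = (√3/4)s²  ⇒  s² = 4A/√3 = 4·189.14/√3 = 756.56/1.73205 ≈ 436.8
s ≈ √436.8 ≈ 20.8998
Perimeter = 3s ≈ 3·20.8998 ≈ 62.6993

Perimeter = 62.7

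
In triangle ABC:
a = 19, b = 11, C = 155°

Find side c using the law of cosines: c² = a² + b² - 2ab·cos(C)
c² = 19² + 11² − 2·19·11·cos(155°)
cos(155°) ≈ -0.906308
c² ≈ 361 + 121 − 418·(-0.906308) ≈ 482 + 378.837 ≈ 860.837
c ≈ √860.837 ≈ 29.34

c = 29.34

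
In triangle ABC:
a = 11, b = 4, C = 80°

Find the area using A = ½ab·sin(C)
A = ½·a·b·sin(C) = ½·11·4·sin(80°)
sin(80°) ≈ 0.984808
A ≈ ½·44·0.984808 = 22·0.984808 ≈ 21.6658

Area = 21.67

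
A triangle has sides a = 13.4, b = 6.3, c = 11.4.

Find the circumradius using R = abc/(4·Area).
First find the area with Heron's formula.
s = (13.4 + 6.3 + 11.4)/2 = 15.55
Area = √(s(s−a)(s−b)(s−c)) = √(15.55·2.15·9.25·4.15) ≈ √1283.39 ≈ 35.8244
abc = 13.4·6.3·11.4 = 962.388
R = abc/(4·Area) ≈ 962.388/(4·35.8244) = 962.388/143.298 ≈ 6.716

R = 6.716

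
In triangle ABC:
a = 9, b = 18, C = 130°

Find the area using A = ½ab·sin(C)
A = ½·a·b·sin(C) = ½·9·18·sin(130°)
sin(130°) ≈ 0.766044
A ≈ ½·162·0.766044 = 81·0.766044 ≈ 62.0496

Area = 62.05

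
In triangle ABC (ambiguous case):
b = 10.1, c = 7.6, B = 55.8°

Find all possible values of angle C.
b/sin(B) = c/sin(C)  ⇒  sin(C) = c·sin(B)/b = 7.6·sin(55.8°)/10.1
sin(55.8°) ≈ 0.827081
sin(C) ≈ 7.6·0.827081/10.1 ≈ 6.28581/10.1 ≈ 0.622358
Candidate 1: C₁ = arcsin(0.622358) ≈ 38.4885°  →  A = 180° − 55.8° − 38.4885° ≈ 85.7115° > 0, valid
Candidate 2: C₂ = 180° − C₁ ≈ 141.511°  →  A = 180° − 55.8° − 141.511° ≈ -17.3115° ≤ 0, not a valid triangle

C = 38.49° (one solution)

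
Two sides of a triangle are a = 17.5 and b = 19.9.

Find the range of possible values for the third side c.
Triangle inequality: |a − b| < c < a + b
|a − b| = |17.5 − 19.9| = 2.4
a + b = 17.5 + 19.9 = 37.4

2.4 < c < 37.4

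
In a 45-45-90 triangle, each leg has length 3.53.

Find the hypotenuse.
In a 45-45-90 triangle the sides are in ratio 1 : 1 : √2, so hypotenuse = leg·√2.
Hypotenuse = 3.53·√2 ≈ 3.53·1.41421 ≈ 4.99217

Hypotenuse = 3.53√2 = 4.992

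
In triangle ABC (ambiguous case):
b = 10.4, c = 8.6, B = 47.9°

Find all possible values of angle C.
b/sin(B) = c/sin(C)  ⇒  sin(C) = c·sin(B)/b = 8.6·sin(47.9°)/10.4
sin(47.9°) ≈ 0.741976
sin(C) ≈ 8.6·0.741976/10.4 ≈ 6.38099/10.4 ≈ 0.613557
Candidate 1: C₁ = arcsin(0.613557) ≈ 37.8471°  →  A = 180° − 47.9° − 37.8471° ≈ 94.2529° > 0, valid
Candidate 2: C₂ = 180° − C₁ ≈ 142.153°  →  A = 180° − 47.9° − 142.153° ≈ -10.0529° ≤ 0, not a valid triangle

C = 37.85° (one solution)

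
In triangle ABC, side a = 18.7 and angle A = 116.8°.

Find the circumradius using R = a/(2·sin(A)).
R = a/(2·sin(A)) = 18.7/(2·sin(116.8°))
sin(116.8°) ≈ 0.892586
R ≈ 18.7/(2·0.892586) = 18.7/1.78517 ≈ 10.4752

R = 10.48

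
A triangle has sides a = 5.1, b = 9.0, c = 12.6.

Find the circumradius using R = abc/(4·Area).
First find the area with Heron's formula.
s = (5.1 + 9.0 + 12.6)/2 = 13.35
Area = √(s(s−a)(s−b)(s−c)) = √(13.35·8.25·4.35·0.75) ≈ √359.324 ≈ 18.9558
abc = 5.1·9.0·12.6 = 578.34
R = abc/(4·Area) ≈ 578.34/(4·18.9558) = 578.34/75.8233 ≈ 7.62747

R = 7.627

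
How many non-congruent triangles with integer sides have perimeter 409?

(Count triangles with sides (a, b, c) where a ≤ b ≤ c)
Let a ≤ b ≤ c with a + b + c = 409. The only binding inequality is a + b > c, i.e. 409 − c > c, so c < 409/2; and c ≥ 409/3 since c is the largest side.
So 137 ≤ c ≤ 204. For each c, b runs from ⌈(409 − c)/2⌉ up to c (then a = 409 − b − c satisfies 1 ≤ a ≤ b automatically), giving c − ⌈(409 − c)/2⌉ + 1 choices.
Summing over c: 2 + 3 + 5 + 6 + … + 101 + 102  (68 terms, c = 137, …, 204) = 3536
Check (closed form: nearest integer to p²/48 for even p, (p+3)²/48 for odd p): (409+3)²/48 = 412²/48 = 169744/48 ≈ 3536.33 → 3536

3536 triangles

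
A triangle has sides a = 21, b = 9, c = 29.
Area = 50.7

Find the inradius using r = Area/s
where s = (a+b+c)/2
s = (21 + 9 + 29)/2 = 59/2 = 29.5
r = Area/s = 50.7/29.5 ≈ 1.71864

r = 1.719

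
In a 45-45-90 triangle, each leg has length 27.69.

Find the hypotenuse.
In a 45-45-90 triangle the sides are in ratio 1 : 1 : √2, so hypotenuse = leg·√2.
Hypotenuse = 27.69·√2 ≈ 27.69·1.41421 ≈ 39.1596

Hypotenuse = 27.69√2 = 39.16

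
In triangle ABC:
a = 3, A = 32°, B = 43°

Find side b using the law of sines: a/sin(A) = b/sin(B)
a/sin(A) = b/sin(B)  ⇒  b = a·sin(B)/sin(A) = 3·sin(43°)/sin(32°)
sin(43°) ≈ 0.681998, sin(32°) ≈ 0.529919
b ≈ 3·0.681998/0.529919 ≈ 2.046/0.529919 ≈ 3.86096

b = 3.861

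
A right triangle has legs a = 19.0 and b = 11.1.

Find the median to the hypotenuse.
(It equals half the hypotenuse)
Hypotenuse c = √(a² + b²) = √(361 + 123.21) = √484.21 ≈ 22.0048
Median to hypotenuse = c/2 ≈ 22.0048/2 ≈ 11.0024

Median = 11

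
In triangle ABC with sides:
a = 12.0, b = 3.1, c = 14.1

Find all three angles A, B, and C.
Law of cosines for each angle (a² = 144, b² = 9.61, c² = 198.81):
cos(A) = (b² + c² − a²)/(2bc) = (9.61 + 198.81 − 144)/(2·3.1·14.1) = 64.42/87.42 ≈ 0.736902  ⇒  A ≈ 42.5318°
cos(B) = (a² + c² − b²)/(2ac) = (144 + 198.81 − 9.61)/(2·12.0·14.1) = 333.2/338.4 ≈ 0.984634  ⇒  B ≈ 10.0573°
cos(C) = (a² + b² − c²)/(2ab) = (144 + 9.61 − 198.81)/(2·12.0·3.1) = -45.2/74.4 ≈ -0.607527  ⇒  C ≈ 127.411°
Check: A + B + C ≈ 180°

A = 42.53°, B = 10.06°, C = 127.4°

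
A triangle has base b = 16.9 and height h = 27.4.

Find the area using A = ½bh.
A = ½·b·h = ½·16.9·27.4 = ½·463.06 = 231.53

Area = 231.53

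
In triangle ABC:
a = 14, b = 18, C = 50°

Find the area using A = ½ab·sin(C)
A = ½·a·b·sin(C) = ½·14·18·sin(50°)
sin(50°) ≈ 0.766044
A ≈ ½·252·0.766044 = 126·0.766044 ≈ 96.5216

Area = 96.52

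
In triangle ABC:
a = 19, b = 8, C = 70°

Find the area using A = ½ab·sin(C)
A = ½·a·b·sin(C) = ½·19·8·sin(70°)
sin(70°) ≈ 0.939693
A ≈ ½·152·0.939693 = 76·0.939693 ≈ 71.4166

Area = 71.42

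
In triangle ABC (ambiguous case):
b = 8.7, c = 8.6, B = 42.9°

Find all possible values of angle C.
b/sin(B) = c/sin(C)  ⇒  sin(C) = c·sin(B)/b = 8.6·sin(42.9°)/8.7
sin(42.9°) ≈ 0.680721
sin(C) ≈ 8.6·0.680721/8.7 ≈ 5.8542/8.7 ≈ 0.672896
Candidate 1: C₁ = arcsin(0.672896) ≈ 42.291°  →  A = 180° − 42.9° − 42.291° ≈ 94.809° > 0, valid
Candidate 2: C₂ = 180° − C₁ ≈ 137.709°  →  A = 180° − 42.9° − 137.709° ≈ -0.609° ≤ 0, not a valid triangle

C = 42.29° (one solution)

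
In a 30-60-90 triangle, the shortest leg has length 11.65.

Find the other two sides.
In a 30-60-90 triangle the sides are in ratio 1 : √3 : 2 (short leg : long leg : hypotenuse).
Long leg = 11.65·√3 ≈ 11.65·1.73205 ≈ 20.1784
Hypotenuse = 2·11.65 = 23.3

Long leg = 11.65√3 = 20.18, Hypotenuse = 23.3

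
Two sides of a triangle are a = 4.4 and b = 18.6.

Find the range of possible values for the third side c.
Triangle inequality: |a − b| < c < a + b
|a − b| = |4.4 − 18.6| = 14.2
a + b = 4.4 + 18.6 = 23

14.2 < c < 23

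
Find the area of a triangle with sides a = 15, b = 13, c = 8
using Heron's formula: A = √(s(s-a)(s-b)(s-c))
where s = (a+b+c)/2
s = (15 + 13 + 8)/2 = 36/2 = 18
s − a = 3, s − b = 5, s − c = 10
s(s−a)(s−b)(s−c) = 18·3·5·10 = 2700
Area = √2700 ≈ 51.9615

s = 18.0, Area = 51.96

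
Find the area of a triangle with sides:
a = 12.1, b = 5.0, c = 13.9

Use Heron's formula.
s = (12.1 + 5.0 + 13.9)/2 = 31/2 = 15.5
s − a = 3.4, s − b = 10.5, s − c = 1.6
s(s−a)(s−b)(s−c) = 15.5·3.4·10.5·1.6 ≈ 885.36
Area = √885.36 ≈ 29.755

Area = 29.75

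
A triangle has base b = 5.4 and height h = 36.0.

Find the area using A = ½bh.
A = ½·b·h = ½·5.4·36.0 = ½·194.4 = 97.2

Area = 97.2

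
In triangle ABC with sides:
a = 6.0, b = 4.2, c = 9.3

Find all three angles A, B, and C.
Law of cosines for each angle (a² = 36, b² = 17.64, c² = 86.49):
cos(A) = (b² + c² − a²)/(2bc) = (17.64 + 86.49 − 36)/(2·4.2·9.3) = 68.13/78.12 ≈ 0.87212  ⇒  A ≈ 29.2941°
cos(B) = (a² + c² − b²)/(2ac) = (36 + 86.49 − 17.64)/(2·6.0·9.3) = 104.85/111.6 ≈ 0.939516  ⇒  B ≈ 20.0295°
cos(C) = (a² + b² − c²)/(2ab) = (36 + 17.64 − 86.49)/(2·6.0·4.2) = -32.85/50.4 ≈ -0.651786  ⇒  C ≈ 130.676°
Check: A + B + C ≈ 180°

A = 29.29°, B = 20.03°, C = 130.7°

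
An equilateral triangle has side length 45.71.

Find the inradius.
r = Area/s with s the semi-perimeter.
Area = (√3/4)·45.71² = (√3/4)·2089.4041 ≈ 0.433013·2089.4041 ≈ 904.739
s = 3·45.71/2 = 68.565
r ≈ 904.739/68.565 ≈ 13.1953
(Equivalently r = side/(2√3) = 45.71/3.4641 ≈ 13.1953.)

r = 13.2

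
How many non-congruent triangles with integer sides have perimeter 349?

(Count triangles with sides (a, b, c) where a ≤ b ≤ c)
Let a ≤ b ≤ c with a + b + c = 349. The only binding inequality is a + b > c, i.e. 349 − c > c, so c < 349/2; and c ≥ 349/3 since c is the largest side.
So 117 ≤ c ≤ 174. For each c, b runs from ⌈(349 − c)/2⌉ up to c (then a = 349 − b − c satisfies 1 ≤ a ≤ b automatically), giving c − ⌈(349 − c)/2⌉ + 1 choices.
Summing over c: 2 + 3 + 5 + 6 + … + 86 + 87  (58 terms, c = 117, …, 174) = 2581
Check (closed form: nearest integer to p²/48 for even p, (p+3)²/48 for odd p): (349+3)²/48 = 352²/48 = 123904/48 ≈ 2581.33 → 2581

2581 triangles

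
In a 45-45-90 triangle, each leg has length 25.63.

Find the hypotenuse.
In a 45-45-90 triangle the sides are in ratio 1 : 1 : √2, so hypotenuse = leg·√2.
Hypotenuse = 25.63·√2 ≈ 25.63·1.41421 ≈ 36.2463

Hypotenuse = 25.63√2 = 36.25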